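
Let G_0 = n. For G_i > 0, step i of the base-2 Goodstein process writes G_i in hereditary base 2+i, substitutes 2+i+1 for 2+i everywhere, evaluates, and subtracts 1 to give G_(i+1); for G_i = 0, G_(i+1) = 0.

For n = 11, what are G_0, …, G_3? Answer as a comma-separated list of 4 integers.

11, 84, 1027, 15627

[0] 11 ≡ 2^(2 + 1) + 2 + 1 (base 2). Lift 3: 85. −1: 84.
[1] 84 ≡ 3^(3 + 1) + 3 (base 3). Lift 4: 1028. −1: 1027.
[2] 1027 ≡ 4^(4 + 1) + 3 (base 4). Lift 5: 15628. −1: 15627.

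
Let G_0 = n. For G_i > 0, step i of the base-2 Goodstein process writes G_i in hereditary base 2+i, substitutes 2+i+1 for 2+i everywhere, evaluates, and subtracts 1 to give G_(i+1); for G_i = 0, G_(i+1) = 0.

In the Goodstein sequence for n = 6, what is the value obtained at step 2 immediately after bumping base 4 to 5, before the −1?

i=0: 6 = 2^2 + 2 (b=2); 2→3: 3^3 + 3 = 30; 30−1 = 29
i=1: 29 = 3^3 + 2 (b=3); 3→4: 4^4 + 2 = 258; 258−1 = 257

3126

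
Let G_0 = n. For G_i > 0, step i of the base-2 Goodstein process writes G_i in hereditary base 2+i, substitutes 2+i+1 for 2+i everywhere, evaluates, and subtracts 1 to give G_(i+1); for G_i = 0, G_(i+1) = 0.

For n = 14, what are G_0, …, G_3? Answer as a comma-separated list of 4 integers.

14, 110, 1281, 18750

(0) 14|_2 = 2^(2 + 1) + 2^2 + 2 ↦ 3^(3 + 1) + 3^3 + 3|_3 = 111 ⇒ 110
(1) 110|_3 = 3^(3 + 1) + 3^3 + 2 ↦ 4^(4 + 1) + 4^4 + 2|_4 = 1282 ⇒ 1281
(2) 1281|_4 = 4^(4 + 1) + 4^4 + 1 ↦ 5^(5 + 1) + 5^5 + 1|_5 = 18751 ⇒ 18750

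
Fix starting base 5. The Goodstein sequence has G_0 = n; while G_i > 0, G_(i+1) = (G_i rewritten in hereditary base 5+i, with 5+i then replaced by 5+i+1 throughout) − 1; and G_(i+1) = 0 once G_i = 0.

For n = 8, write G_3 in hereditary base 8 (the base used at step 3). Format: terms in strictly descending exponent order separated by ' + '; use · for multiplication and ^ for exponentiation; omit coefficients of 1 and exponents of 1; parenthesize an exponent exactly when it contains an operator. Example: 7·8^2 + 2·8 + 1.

8

G_0=8  [base 5] 5 + 3  →[5↦6]→  6 + 3 = 9  −1 ⇒ G_1=8
G_1=8  [base 6] 6 + 2  →[6↦7]→  7 + 2 = 9  −1 ⇒ G_2=8
G_2=8  [base 7] 7 + 1  →[7↦8]→  8 + 1 = 9  −1 ⇒ G_3=8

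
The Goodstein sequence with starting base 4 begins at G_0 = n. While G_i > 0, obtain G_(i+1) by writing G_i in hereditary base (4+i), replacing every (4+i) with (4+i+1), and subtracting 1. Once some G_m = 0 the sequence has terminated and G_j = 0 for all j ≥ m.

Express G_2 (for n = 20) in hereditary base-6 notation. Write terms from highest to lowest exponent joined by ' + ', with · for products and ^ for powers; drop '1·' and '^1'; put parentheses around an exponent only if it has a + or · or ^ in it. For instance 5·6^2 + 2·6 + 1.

i=0: 20 = 4^2 + 4 (b=4); 4→5: 5^2 + 5 = 30; 30−1 = 29
i=1: 29 = 5^2 + 4 (b=5); 5→6: 6^2 + 4 = 40; 40−1 = 39
i=2: 39 = 6^2 + 3 (b=6); 6→7: 7^2 + 3 = 52; 52−1 = 51

6^2 + 3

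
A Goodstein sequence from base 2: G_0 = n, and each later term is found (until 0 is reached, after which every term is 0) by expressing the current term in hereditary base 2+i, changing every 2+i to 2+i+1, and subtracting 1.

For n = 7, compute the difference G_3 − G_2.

[0] 7 ≡ 2^2 + 2 + 1 (base 2). Lift 3: 31. −1: 30.
[1] 30 ≡ 3^3 + 3 (base 3). Lift 4: 260. −1: 259.
[2] 259 ≡ 4^4 + 3 (base 4). Lift 5: 3128. −1: 3127.

2868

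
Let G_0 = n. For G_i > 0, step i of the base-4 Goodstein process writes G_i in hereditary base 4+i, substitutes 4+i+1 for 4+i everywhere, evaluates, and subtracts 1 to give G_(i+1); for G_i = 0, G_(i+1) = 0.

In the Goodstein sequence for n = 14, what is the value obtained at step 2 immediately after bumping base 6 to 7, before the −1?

[0] 14 ≡ 3·4 + 2 (base 4). Lift 5: 17. −1: 16.
[1] 16 ≡ 3·5 + 1 (base 5). Lift 6: 19. −1: 18.
[2] 18 ≡ 3·6 (base 6). Lift 7: 21. −1: 20.

21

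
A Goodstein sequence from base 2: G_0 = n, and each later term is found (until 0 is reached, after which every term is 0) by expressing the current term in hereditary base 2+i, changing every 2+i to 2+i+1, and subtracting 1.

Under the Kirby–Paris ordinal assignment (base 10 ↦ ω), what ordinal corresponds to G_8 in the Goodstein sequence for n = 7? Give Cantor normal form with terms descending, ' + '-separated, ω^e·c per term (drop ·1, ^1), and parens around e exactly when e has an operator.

7 —HB2→ 2^2 + 2 + 1 —bump→ 3^3 + 3 + 1 = 31 —(−1)→ 30
30 —HB3→ 3^3 + 3 —bump→ 4^4 + 4 = 260 —(−1)→ 259
259 —HB4→ 4^4 + 3 —bump→ 5^5 + 3 = 3128 —(−1)→ 3127
3127 —HB5→ 5^5 + 2 —bump→ 6^6 + 2 = 46658 —(−1)→ 46657
46657 —HB6→ 6^6 + 1 —bump→ 7^7 + 1 = 823544 —(−1)→ 823543
823543 —HB7→ 7^7 —bump→ 8^8 = 16777216 —(−1)→ 16777215
16777215 —HB8→ 7·8^7 + 7·8^6 + 7·8^5 + 7·8^4 + 7·8^3 + 7·8^2 + 7·8 + 7 —bump→ 7·9^7 + 7·9^6 + 7·9^5 + 7·9^4 + 7·9^3 + 7·9^2 + 7·9 + 7 = 37665880 —(−1)→ 37665879
37665879 —HB9→ 7·9^7 + 7·9^6 + 7·9^5 + 7·9^4 + 7·9^3 + 7·9^2 + 7·9 + 6 —bump→ 7·10^7 + 7·10^6 + 7·10^5 + 7·10^4 + 7·10^3 + 7·10^2 + 7·10 + 6 = 77777776 —(−1)→ 77777775

ω^7·7 + ω^6·7 + ω^5·7 + ω^4·7 + ω^3·7 + ω^2·7 + ω·7 + 5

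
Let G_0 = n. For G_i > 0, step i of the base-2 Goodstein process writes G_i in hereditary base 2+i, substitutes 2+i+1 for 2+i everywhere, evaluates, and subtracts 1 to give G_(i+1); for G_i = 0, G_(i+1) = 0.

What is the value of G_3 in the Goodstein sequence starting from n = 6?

3125

G_0=6  [base 2] 2^2 + 2  →[2↦3]→  3^3 + 3 = 30  −1 ⇒ G_1=29
G_1=29  [base 3] 3^3 + 2  →[3↦4]→  4^4 + 2 = 258  −1 ⇒ G_2=257
G_2=257  [base 4] 4^4 + 1  →[4↦5]→  5^5 + 1 = 3126  −1 ⇒ G_3=3125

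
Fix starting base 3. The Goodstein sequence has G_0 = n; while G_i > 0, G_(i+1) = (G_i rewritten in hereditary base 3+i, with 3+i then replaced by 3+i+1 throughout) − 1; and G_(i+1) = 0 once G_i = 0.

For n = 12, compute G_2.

27

G_0 = 12. HB_3(12) = 3^2 + 3. Bump = 20. G_1 = 19.
G_1 = 19. HB_4(19) = 4^2 + 3. Bump = 28. G_2 = 27.
G_2 = 27. HB_5(27) = 5^2 + 2. Bump = 38. G_3 = 37.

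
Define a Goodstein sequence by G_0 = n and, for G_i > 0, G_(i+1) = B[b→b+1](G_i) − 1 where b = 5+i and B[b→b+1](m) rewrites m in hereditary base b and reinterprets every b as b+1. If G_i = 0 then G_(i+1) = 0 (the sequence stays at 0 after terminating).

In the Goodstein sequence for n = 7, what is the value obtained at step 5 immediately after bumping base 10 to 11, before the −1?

G_0=7  [base 5] 5 + 2  →[5↦6]→  6 + 2 = 8  −1 ⇒ G_1=7
G_1=7  [base 6] 6 + 1  →[6↦7]→  7 + 1 = 8  −1 ⇒ G_2=7
G_2=7  [base 7] 7  →[7↦8]→  8 = 8  −1 ⇒ G_3=7
G_3=7  [base 8] 7  →[8↦9]→  7 = 7  −1 ⇒ G_4=6
G_4=6  [base 9] 6  →[9↦10]→  6 = 6  −1 ⇒ G_5=5
G_5=5  [base 10] 5  →[10↦11]→  5 = 5  −1 ⇒ G_6=4

5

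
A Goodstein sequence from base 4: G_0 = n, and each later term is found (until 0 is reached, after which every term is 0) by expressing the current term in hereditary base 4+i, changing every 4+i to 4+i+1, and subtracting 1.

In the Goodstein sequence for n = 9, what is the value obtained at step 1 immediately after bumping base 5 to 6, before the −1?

(0) 9|_4 = 2·4 + 1 ↦ 2·5 + 1|_5 = 11 ⇒ 10
(1) 10|_5 = 2·5 ↦ 2·6|_6 = 12 ⇒ 11

12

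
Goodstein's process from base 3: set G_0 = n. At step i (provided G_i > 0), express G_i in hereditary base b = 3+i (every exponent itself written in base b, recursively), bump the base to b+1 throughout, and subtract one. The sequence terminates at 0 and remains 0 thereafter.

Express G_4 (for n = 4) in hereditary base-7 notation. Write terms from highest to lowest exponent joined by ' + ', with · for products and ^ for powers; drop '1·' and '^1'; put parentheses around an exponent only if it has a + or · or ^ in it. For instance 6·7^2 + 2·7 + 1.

G_0 = 4. HB_3(4) = 3 + 1. Bump = 5. G_1 = 4.
G_1 = 4. HB_4(4) = 4. Bump = 5. G_2 = 4.
G_2 = 4. HB_5(4) = 4. Bump = 4. G_3 = 3.
G_3 = 3. HB_6(3) = 3. Bump = 3. G_4 = 2.
G_4 = 2. HB_7(2) = 2. Bump = 2. G_5 = 1.

2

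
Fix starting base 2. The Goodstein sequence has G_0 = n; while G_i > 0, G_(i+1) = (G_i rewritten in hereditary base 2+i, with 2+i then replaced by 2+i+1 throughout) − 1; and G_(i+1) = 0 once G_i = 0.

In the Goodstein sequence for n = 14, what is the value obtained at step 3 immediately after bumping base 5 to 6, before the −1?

G_0=14  [base 2] 2^(2 + 1) + 2^2 + 2  →[2↦3]→  3^(3 + 1) + 3^3 + 3 = 111  −1 ⇒ G_1=110
G_1=110  [base 3] 3^(3 + 1) + 3^3 + 2  →[3↦4]→  4^(4 + 1) + 4^4 + 2 = 1282  −1 ⇒ G_2=1281
G_2=1281  [base 4] 4^(4 + 1) + 4^4 + 1  →[4↦5]→  5^(5 + 1) + 5^5 + 1 = 18751  −1 ⇒ G_3=18750

326592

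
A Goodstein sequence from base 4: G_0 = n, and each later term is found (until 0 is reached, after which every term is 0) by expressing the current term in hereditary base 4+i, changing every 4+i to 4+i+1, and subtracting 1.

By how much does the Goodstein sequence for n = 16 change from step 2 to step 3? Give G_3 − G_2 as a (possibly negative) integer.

3

step 0: 16 = 4^2; sub 5 for 4: 5^2; = 25; G_1 = 25−1 = 24
step 1: 24 = 4·5 + 4; sub 6 for 5: 4·6 + 4; = 28; G_2 = 28−1 = 27
step 2: 27 = 4·6 + 3; sub 7 for 6: 4·7 + 3; = 31; G_3 = 31−1 = 30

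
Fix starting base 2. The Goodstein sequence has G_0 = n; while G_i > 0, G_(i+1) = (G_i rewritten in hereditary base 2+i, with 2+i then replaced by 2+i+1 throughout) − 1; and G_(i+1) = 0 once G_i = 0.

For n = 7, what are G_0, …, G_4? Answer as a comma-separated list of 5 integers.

7, 30, 259, 3127, 46657

7 —HB2→ 2^2 + 2 + 1 —bump→ 3^3 + 3 + 1 = 31 —(−1)→ 30
30 —HB3→ 3^3 + 3 —bump→ 4^4 + 4 = 260 —(−1)→ 259
259 —HB4→ 4^4 + 3 —bump→ 5^5 + 3 = 3128 —(−1)→ 3127
3127 —HB5→ 5^5 + 2 —bump→ 6^6 + 2 = 46658 —(−1)→ 46657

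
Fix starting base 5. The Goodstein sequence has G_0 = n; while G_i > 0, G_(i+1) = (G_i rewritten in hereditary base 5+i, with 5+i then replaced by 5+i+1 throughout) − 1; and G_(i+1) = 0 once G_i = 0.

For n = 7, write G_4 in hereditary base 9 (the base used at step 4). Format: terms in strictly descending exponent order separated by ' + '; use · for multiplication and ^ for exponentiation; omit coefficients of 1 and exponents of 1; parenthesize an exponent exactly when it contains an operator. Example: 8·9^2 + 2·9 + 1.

(0) 7|_5 = 5 + 2 ↦ 6 + 2|_6 = 8 ⇒ 7
(1) 7|_6 = 6 + 1 ↦ 7 + 1|_7 = 8 ⇒ 7
(2) 7|_7 = 7 ↦ 8|_8 = 8 ⇒ 7
(3) 7|_8 = 7 ↦ 7|_9 = 7 ⇒ 6
(4) 6|_9 = 6 ↦ 6|_10 = 6 ⇒ 5

6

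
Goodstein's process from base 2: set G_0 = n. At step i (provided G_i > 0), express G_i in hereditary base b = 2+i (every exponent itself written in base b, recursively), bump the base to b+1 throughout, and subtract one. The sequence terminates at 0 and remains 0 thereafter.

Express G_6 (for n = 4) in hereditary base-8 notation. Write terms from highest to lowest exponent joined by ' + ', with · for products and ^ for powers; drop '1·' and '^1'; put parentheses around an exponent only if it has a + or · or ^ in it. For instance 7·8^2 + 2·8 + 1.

G_0 = 4. HB_2(4) = 2^2. Bump = 27. G_1 = 26.
G_1 = 26. HB_3(26) = 2·3^2 + 2·3 + 2. Bump = 42. G_2 = 41.
G_2 = 41. HB_4(41) = 2·4^2 + 2·4 + 1. Bump = 61. G_3 = 60.
G_3 = 60. HB_5(60) = 2·5^2 + 2·5. Bump = 84. G_4 = 83.
G_4 = 83. HB_6(83) = 2·6^2 + 6 + 5. Bump = 110. G_5 = 109.
G_5 = 109. HB_7(109) = 2·7^2 + 7 + 4. Bump = 140. G_6 = 139.

2·8^2 + 8 + 3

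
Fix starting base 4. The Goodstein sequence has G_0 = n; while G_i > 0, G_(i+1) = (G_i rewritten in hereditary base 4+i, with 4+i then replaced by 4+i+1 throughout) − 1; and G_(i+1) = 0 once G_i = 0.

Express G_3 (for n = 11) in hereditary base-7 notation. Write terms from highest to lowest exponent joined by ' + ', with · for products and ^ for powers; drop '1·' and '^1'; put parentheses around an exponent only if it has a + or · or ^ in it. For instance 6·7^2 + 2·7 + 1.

2·7

base 4: 11 = 2·4 + 3; at 5: 2·5 + 3 = 13; next = 12
base 5: 12 = 2·5 + 2; at 6: 2·6 + 2 = 14; next = 13
base 6: 13 = 2·6 + 1; at 7: 2·7 + 1 = 15; next = 14
base 7: 14 = 2·7; at 8: 2·8 = 16; next = 15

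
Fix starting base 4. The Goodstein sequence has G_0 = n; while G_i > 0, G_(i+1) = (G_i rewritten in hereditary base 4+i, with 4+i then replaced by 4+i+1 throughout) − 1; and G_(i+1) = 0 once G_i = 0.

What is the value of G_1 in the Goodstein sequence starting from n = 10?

10 —HB4→ 2·4 + 2 —bump→ 2·5 + 2 = 12 —(−1)→ 11
11 —HB5→ 2·5 + 1 —bump→ 2·6 + 1 = 13 —(−1)→ 12

11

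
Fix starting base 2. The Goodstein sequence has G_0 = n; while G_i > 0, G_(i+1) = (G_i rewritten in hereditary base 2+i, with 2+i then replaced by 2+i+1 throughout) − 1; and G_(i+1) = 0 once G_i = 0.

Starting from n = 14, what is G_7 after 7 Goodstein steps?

G_0 = 14. HB_2(14) = 2^(2 + 1) + 2^2 + 2. Bump = 111. G_1 = 110.
G_1 = 110. HB_3(110) = 3^(3 + 1) + 3^3 + 2. Bump = 1282. G_2 = 1281.
G_2 = 1281. HB_4(1281) = 4^(4 + 1) + 4^4 + 1. Bump = 18751. G_3 = 18750.
G_3 = 18750. HB_5(18750) = 5^(5 + 1) + 5^5. Bump = 326592. G_4 = 326591.
G_4 = 326591. HB_6(326591) = 6^(6 + 1) + 5·6^5 + 5·6^4 + 5·6^3 + 5·6^2 + 5·6 + 5. Bump = 5862841. G_5 = 5862840.
G_5 = 5862840. HB_7(5862840) = 7^(7 + 1) + 5·7^5 + 5·7^4 + 5·7^3 + 5·7^2 + 5·7 + 4. Bump = 134404972. G_6 = 134404971.
G_6 = 134404971. HB_8(134404971) = 8^(8 + 1) + 5·8^5 + 5·8^4 + 5·8^3 + 5·8^2 + 5·8 + 3. Bump = 3487116549. G_7 = 3487116548.

3487116548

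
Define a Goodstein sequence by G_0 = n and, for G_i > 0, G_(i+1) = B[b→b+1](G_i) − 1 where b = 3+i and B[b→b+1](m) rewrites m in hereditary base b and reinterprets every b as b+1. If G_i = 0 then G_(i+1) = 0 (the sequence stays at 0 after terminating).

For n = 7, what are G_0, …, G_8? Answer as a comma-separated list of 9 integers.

7, 8, 9, 9, 9, 9, 9, 9, 8

G_0=7  [base 3] 2·3 + 1  →[3↦4]→  2·4 + 1 = 9  −1 ⇒ G_1=8
G_1=8  [base 4] 2·4  →[4↦5]→  2·5 = 10  −1 ⇒ G_2=9
G_2=9  [base 5] 5 + 4  →[5↦6]→  6 + 4 = 10  −1 ⇒ G_3=9
G_3=9  [base 6] 6 + 3  →[6↦7]→  7 + 3 = 10  −1 ⇒ G_4=9
G_4=9  [base 7] 7 + 2  →[7↦8]→  8 + 2 = 10  −1 ⇒ G_5=9
G_5=9  [base 8] 8 + 1  →[8↦9]→  9 + 1 = 10  −1 ⇒ G_6=9
G_6=9  [base 9] 9  →[9↦10]→  10 = 10  −1 ⇒ G_7=9
G_7=9  [base 10] 9  →[10↦11]→  9 = 9  −1 ⇒ G_8=8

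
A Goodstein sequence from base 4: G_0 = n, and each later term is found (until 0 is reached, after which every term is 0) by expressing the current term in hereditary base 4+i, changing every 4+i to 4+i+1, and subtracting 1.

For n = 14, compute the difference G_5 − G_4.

1

base 4: 14 = 3·4 + 2; at 5: 3·5 + 2 = 17; next = 16
base 5: 16 = 3·5 + 1; at 6: 3·6 + 1 = 19; next = 18
base 6: 18 = 3·6; at 7: 3·7 = 21; next = 20
base 7: 20 = 2·7 + 6; at 8: 2·8 + 6 = 22; next = 21
base 8: 21 = 2·8 + 5; at 9: 2·9 + 5 = 23; next = 22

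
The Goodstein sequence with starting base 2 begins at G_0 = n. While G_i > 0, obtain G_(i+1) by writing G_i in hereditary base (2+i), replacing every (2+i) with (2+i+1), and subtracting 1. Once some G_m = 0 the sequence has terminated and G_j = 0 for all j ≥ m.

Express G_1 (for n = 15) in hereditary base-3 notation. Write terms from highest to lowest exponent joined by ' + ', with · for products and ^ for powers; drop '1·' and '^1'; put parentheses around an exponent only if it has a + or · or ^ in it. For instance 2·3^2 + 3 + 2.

15 —HB2→ 2^(2 + 1) + 2^2 + 2 + 1 —bump→ 3^(3 + 1) + 3^3 + 3 + 1 = 112 —(−1)→ 111
111 —HB3→ 3^(3 + 1) + 3^3 + 3 —bump→ 4^(4 + 1) + 4^4 + 4 = 1284 —(−1)→ 1283

3^(3 + 1) + 3^3 + 3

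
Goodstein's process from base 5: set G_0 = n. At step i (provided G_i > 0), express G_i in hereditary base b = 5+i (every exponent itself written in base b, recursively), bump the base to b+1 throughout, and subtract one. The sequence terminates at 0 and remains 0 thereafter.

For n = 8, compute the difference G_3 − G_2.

0

i=0: 8 = 5 + 3 (b=5); 5→6: 6 + 3 = 9; 9−1 = 8
i=1: 8 = 6 + 2 (b=6); 6→7: 7 + 2 = 9; 9−1 = 8
i=2: 8 = 7 + 1 (b=7); 7→8: 8 + 1 = 9; 9−1 = 8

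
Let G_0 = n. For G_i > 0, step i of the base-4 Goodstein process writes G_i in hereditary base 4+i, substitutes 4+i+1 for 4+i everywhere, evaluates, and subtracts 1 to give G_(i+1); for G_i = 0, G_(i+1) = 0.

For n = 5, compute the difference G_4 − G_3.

step 0: 5 = 4 + 1; sub 5 for 4: 5 + 1; = 6; G_1 = 6−1 = 5
step 1: 5 = 5; sub 6 for 5: 6; = 6; G_2 = 6−1 = 5
step 2: 5 = 5; sub 7 for 6: 5; = 5; G_3 = 5−1 = 4
step 3: 4 = 4; sub 8 for 7: 4; = 4; G_4 = 4−1 = 3

-1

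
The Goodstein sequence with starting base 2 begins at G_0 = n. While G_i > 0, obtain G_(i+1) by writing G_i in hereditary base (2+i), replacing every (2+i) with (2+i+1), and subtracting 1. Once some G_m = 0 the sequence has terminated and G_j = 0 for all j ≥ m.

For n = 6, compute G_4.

base 2: 6 = 2^2 + 2; at 3: 3^3 + 3 = 30; next = 29
base 3: 29 = 3^3 + 2; at 4: 4^4 + 2 = 258; next = 257
base 4: 257 = 4^4 + 1; at 5: 5^5 + 1 = 3126; next = 3125
base 5: 3125 = 5^5; at 6: 6^6 = 46656; next = 46655
base 6: 46655 = 5·6^5 + 5·6^4 + 5·6^3 + 5·6^2 + 5·6 + 5; at 7: 5·7^5 + 5·7^4 + 5·7^3 + 5·7^2 + 5·7 + 5 = 98040; next = 98039

46655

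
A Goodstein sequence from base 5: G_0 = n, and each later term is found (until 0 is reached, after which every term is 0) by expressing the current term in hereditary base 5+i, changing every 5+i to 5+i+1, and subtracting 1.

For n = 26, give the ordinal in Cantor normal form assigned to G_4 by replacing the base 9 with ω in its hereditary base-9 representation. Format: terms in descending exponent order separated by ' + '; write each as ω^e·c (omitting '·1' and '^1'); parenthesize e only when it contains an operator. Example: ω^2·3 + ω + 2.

[0] 26 ≡ 5^2 + 1 (base 5). Lift 6: 37. −1: 36.
[1] 36 ≡ 6^2 (base 6). Lift 7: 49. −1: 48.
[2] 48 ≡ 6·7 + 6 (base 7). Lift 8: 54. −1: 53.
[3] 53 ≡ 6·8 + 5 (base 8). Lift 9: 59. −1: 58.
[4] 58 ≡ 6·9 + 4 (base 9). Lift 10: 64. −1: 63.

ω·6 + 4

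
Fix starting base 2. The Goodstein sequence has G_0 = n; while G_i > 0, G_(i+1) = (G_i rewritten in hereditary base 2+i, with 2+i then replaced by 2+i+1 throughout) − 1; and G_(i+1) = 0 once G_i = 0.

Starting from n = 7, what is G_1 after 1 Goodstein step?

30

7 —HB2→ 2^2 + 2 + 1 —bump→ 3^3 + 3 + 1 = 31 —(−1)→ 30
30 —HB3→ 3^3 + 3 —bump→ 4^4 + 4 = 260 —(−1)→ 259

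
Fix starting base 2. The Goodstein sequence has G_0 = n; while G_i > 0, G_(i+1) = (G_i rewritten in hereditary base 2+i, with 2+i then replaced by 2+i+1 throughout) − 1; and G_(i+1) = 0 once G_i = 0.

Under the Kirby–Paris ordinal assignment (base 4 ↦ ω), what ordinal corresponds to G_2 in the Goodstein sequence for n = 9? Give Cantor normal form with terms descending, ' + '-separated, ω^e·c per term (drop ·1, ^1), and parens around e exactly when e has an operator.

ω^ω·3 + ω^3·3 + ω^2·3 + ω·3 + 3

[0] 9 ≡ 2^(2 + 1) + 1 (base 2). Lift 3: 82. −1: 81.
[1] 81 ≡ 3^(3 + 1) (base 3). Lift 4: 1024. −1: 1023.
[2] 1023 ≡ 3·4^4 + 3·4^3 + 3·4^2 + 3·4 + 3 (base 4). Lift 5: 9843. −1: 9842.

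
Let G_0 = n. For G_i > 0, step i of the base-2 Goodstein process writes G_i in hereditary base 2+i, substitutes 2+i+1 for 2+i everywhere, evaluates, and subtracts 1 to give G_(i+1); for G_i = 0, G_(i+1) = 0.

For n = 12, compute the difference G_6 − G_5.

128452957

G_0=12  [base 2] 2^(2 + 1) + 2^2  →[2↦3]→  3^(3 + 1) + 3^3 = 108  −1 ⇒ G_1=107
G_1=107  [base 3] 3^(3 + 1) + 2·3^2 + 2·3 + 2  →[3↦4]→  4^(4 + 1) + 2·4^2 + 2·4 + 2 = 1066  −1 ⇒ G_2=1065
G_2=1065  [base 4] 4^(4 + 1) + 2·4^2 + 2·4 + 1  →[4↦5]→  5^(5 + 1) + 2·5^2 + 2·5 + 1 = 15686  −1 ⇒ G_3=15685
G_3=15685  [base 5] 5^(5 + 1) + 2·5^2 + 2·5  →[5↦6]→  6^(6 + 1) + 2·6^2 + 2·6 = 280020  −1 ⇒ G_4=280019
G_4=280019  [base 6] 6^(6 + 1) + 2·6^2 + 6 + 5  →[6↦7]→  7^(7 + 1) + 2·7^2 + 7 + 5 = 5764911  −1 ⇒ G_5=5764910
G_5=5764910  [base 7] 7^(7 + 1) + 2·7^2 + 7 + 4  →[7↦8]→  8^(8 + 1) + 2·8^2 + 8 + 4 = 134217868  −1 ⇒ G_6=134217867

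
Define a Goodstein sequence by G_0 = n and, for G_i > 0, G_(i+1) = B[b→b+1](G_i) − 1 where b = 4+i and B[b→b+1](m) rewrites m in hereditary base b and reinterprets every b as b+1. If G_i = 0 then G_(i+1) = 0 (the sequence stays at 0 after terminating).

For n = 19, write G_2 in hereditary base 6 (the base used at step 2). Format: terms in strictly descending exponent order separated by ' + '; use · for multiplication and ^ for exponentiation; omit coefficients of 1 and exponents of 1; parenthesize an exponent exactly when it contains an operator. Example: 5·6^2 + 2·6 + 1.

6^2 + 1

19 —HB4→ 4^2 + 3 —bump→ 5^2 + 3 = 28 —(−1)→ 27
27 —HB5→ 5^2 + 2 —bump→ 6^2 + 2 = 38 —(−1)→ 37
37 —HB6→ 6^2 + 1 —bump→ 7^2 + 1 = 50 —(−1)→ 49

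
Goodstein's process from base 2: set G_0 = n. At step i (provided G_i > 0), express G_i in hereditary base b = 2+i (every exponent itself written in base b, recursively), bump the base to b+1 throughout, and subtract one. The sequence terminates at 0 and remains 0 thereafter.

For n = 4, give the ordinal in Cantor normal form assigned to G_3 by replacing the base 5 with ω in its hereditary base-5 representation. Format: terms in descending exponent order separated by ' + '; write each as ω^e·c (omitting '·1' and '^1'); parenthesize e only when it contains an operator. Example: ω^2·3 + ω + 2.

ω^2·2 + ω·2

i=0: 4 = 2^2 (b=2); 2→3: 3^3 = 27; 27−1 = 26
i=1: 26 = 2·3^2 + 2·3 + 2 (b=3); 3→4: 2·4^2 + 2·4 + 2 = 42; 42−1 = 41
i=2: 41 = 2·4^2 + 2·4 + 1 (b=4); 4→5: 2·5^2 + 2·5 + 1 = 61; 61−1 = 60
i=3: 60 = 2·5^2 + 2·5 (b=5); 5→6: 2·6^2 + 2·6 = 84; 84−1 = 83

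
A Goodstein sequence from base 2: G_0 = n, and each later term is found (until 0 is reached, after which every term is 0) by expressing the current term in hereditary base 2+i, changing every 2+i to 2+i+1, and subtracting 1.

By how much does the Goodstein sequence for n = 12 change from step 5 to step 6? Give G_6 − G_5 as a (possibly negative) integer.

128452957

step 0: 12 = 2^(2 + 1) + 2^2; sub 3 for 2: 3^(3 + 1) + 3^3; = 108; G_1 = 108−1 = 107
step 1: 107 = 3^(3 + 1) + 2·3^2 + 2·3 + 2; sub 4 for 3: 4^(4 + 1) + 2·4^2 + 2·4 + 2; = 1066; G_2 = 1066−1 = 1065
step 2: 1065 = 4^(4 + 1) + 2·4^2 + 2·4 + 1; sub 5 for 4: 5^(5 + 1) + 2·5^2 + 2·5 + 1; = 15686; G_3 = 15686−1 = 15685
step 3: 15685 = 5^(5 + 1) + 2·5^2 + 2·5; sub 6 for 5: 6^(6 + 1) + 2·6^2 + 2·6; = 280020; G_4 = 280020−1 = 280019
step 4: 280019 = 6^(6 + 1) + 2·6^2 + 6 + 5; sub 7 for 6: 7^(7 + 1) + 2·7^2 + 7 + 5; = 5764911; G_5 = 5764911−1 = 5764910
step 5: 5764910 = 7^(7 + 1) + 2·7^2 + 7 + 4; sub 8 for 7: 8^(8 + 1) + 2·8^2 + 8 + 4; = 134217868; G_6 = 134217868−1 = 134217867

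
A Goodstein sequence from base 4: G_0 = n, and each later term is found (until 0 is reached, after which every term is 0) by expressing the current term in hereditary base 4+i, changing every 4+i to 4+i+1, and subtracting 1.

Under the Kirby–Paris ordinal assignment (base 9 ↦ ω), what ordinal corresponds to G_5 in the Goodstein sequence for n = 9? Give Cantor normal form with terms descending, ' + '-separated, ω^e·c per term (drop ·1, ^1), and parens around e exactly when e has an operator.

ω + 2

[0] 9 ≡ 2·4 + 1 (base 4). Lift 5: 11. −1: 10.
[1] 10 ≡ 2·5 (base 5). Lift 6: 12. −1: 11.
[2] 11 ≡ 6 + 5 (base 6). Lift 7: 12. −1: 11.
[3] 11 ≡ 7 + 4 (base 7). Lift 8: 12. −1: 11.
[4] 11 ≡ 8 + 3 (base 8). Lift 9: 12. −1: 11.
[5] 11 ≡ 9 + 2 (base 9). Lift 10: 12. −1: 11.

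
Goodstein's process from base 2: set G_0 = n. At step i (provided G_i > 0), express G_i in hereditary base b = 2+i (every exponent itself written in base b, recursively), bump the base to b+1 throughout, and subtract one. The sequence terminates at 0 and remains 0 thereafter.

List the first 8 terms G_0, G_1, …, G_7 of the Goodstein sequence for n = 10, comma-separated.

10, 83, 1025, 15625, 279935, 4215754, 84073323, 1937434592

10 —HB2→ 2^(2 + 1) + 2 —bump→ 3^(3 + 1) + 3 = 84 —(−1)→ 83
83 —HB3→ 3^(3 + 1) + 2 —bump→ 4^(4 + 1) + 2 = 1026 —(−1)→ 1025
1025 —HB4→ 4^(4 + 1) + 1 —bump→ 5^(5 + 1) + 1 = 15626 —(−1)→ 15625
15625 —HB5→ 5^(5 + 1) —bump→ 6^(6 + 1) = 279936 —(−1)→ 279935
279935 —HB6→ 5·6^6 + 5·6^5 + 5·6^4 + 5·6^3 + 5·6^2 + 5·6 + 5 —bump→ 5·7^7 + 5·7^5 + 5·7^4 + 5·7^3 + 5·7^2 + 5·7 + 5 = 4215755 —(−1)→ 4215754
4215754 —HB7→ 5·7^7 + 5·7^5 + 5·7^4 + 5·7^3 + 5·7^2 + 5·7 + 4 —bump→ 5·8^8 + 5·8^5 + 5·8^4 + 5·8^3 + 5·8^2 + 5·8 + 4 = 84073324 —(−1)→ 84073323
84073323 —HB8→ 5·8^8 + 5·8^5 + 5·8^4 + 5·8^3 + 5·8^2 + 5·8 + 3 —bump→ 5·9^9 + 5·9^5 + 5·9^4 + 5·9^3 + 5·9^2 + 5·9 + 3 = 1937434593 —(−1)→ 1937434592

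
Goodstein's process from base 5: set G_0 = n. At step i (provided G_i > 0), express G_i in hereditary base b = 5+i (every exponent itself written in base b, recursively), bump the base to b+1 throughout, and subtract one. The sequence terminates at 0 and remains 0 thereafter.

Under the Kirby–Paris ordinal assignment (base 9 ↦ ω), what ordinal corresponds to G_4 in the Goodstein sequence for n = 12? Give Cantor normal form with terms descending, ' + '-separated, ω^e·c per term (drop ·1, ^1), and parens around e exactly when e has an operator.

[0] 12 ≡ 2·5 + 2 (base 5). Lift 6: 14. −1: 13.
[1] 13 ≡ 2·6 + 1 (base 6). Lift 7: 15. −1: 14.
[2] 14 ≡ 2·7 (base 7). Lift 8: 16. −1: 15.
[3] 15 ≡ 8 + 7 (base 8). Lift 9: 16. −1: 15.

ω + 6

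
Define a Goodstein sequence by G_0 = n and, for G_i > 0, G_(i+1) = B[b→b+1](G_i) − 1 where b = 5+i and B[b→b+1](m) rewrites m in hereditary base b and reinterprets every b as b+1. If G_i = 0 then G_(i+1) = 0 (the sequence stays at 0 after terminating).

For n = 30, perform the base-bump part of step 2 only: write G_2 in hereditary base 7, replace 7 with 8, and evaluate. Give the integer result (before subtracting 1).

i=0: 30 = 5^2 + 5 (b=5); 5→6: 6^2 + 6 = 42; 42−1 = 41
i=1: 41 = 6^2 + 5 (b=6); 6→7: 7^2 + 5 = 54; 54−1 = 53
i=2: 53 = 7^2 + 4 (b=7); 7→8: 8^2 + 4 = 68; 68−1 = 67

68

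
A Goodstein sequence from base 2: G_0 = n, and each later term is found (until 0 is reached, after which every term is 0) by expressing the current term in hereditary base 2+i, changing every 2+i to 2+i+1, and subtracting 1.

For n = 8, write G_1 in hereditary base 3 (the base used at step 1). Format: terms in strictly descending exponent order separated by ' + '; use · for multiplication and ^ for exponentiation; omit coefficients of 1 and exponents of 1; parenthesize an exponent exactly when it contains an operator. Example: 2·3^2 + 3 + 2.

8 —HB2→ 2^(2 + 1) —bump→ 3^(3 + 1) = 81 —(−1)→ 80
80 —HB3→ 2·3^3 + 2·3^2 + 2·3 + 2 —bump→ 2·4^4 + 2·4^2 + 2·4 + 2 = 554 —(−1)→ 553

2·3^3 + 2·3^2 + 2·3 + 2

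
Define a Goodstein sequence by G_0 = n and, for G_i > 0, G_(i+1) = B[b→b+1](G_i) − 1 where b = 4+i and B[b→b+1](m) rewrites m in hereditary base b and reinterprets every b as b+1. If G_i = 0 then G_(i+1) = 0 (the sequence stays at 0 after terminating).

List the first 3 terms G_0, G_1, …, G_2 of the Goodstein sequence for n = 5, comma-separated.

5, 5, 5

[0] 5 ≡ 4 + 1 (base 4). Lift 5: 6. −1: 5.
[1] 5 ≡ 5 (base 5). Lift 6: 6. −1: 5.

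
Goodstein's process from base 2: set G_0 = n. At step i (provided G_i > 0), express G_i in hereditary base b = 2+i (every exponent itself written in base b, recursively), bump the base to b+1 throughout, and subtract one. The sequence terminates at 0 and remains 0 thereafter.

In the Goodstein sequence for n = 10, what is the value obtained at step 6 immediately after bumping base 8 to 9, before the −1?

1937434593

[0] 10 ≡ 2^(2 + 1) + 2 (base 2). Lift 3: 84. −1: 83.
[1] 83 ≡ 3^(3 + 1) + 2 (base 3). Lift 4: 1026. −1: 1025.
[2] 1025 ≡ 4^(4 + 1) + 1 (base 4). Lift 5: 15626. −1: 15625.
[3] 15625 ≡ 5^(5 + 1) (base 5). Lift 6: 279936. −1: 279935.
[4] 279935 ≡ 5·6^6 + 5·6^5 + 5·6^4 + 5·6^3 + 5·6^2 + 5·6 + 5 (base 6). Lift 7: 4215755. −1: 4215754.
[5] 4215754 ≡ 5·7^7 + 5·7^5 + 5·7^4 + 5·7^3 + 5·7^2 + 5·7 + 4 (base 7). Lift 8: 84073324. −1: 84073323.
[6] 84073323 ≡ 5·8^8 + 5·8^5 + 5·8^4 + 5·8^3 + 5·8^2 + 5·8 + 3 (base 8). Lift 9: 1937434593. −1: 1937434592.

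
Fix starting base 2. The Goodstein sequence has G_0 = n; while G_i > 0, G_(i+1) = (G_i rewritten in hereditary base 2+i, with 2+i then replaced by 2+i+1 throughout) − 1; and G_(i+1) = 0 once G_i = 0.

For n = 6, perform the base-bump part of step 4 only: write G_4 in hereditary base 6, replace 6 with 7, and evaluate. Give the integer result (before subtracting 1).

98040

(0) 6|_2 = 2^2 + 2 ↦ 3^3 + 3|_3 = 30 ⇒ 29
(1) 29|_3 = 3^3 + 2 ↦ 4^4 + 2|_4 = 258 ⇒ 257
(2) 257|_4 = 4^4 + 1 ↦ 5^5 + 1|_5 = 3126 ⇒ 3125
(3) 3125|_5 = 5^5 ↦ 6^6|_6 = 46656 ⇒ 46655
(4) 46655|_6 = 5·6^5 + 5·6^4 + 5·6^3 + 5·6^2 + 5·6 + 5 ↦ 5·7^5 + 5·7^4 + 5·7^3 + 5·7^2 + 5·7 + 5|_7 = 98040 ⇒ 98039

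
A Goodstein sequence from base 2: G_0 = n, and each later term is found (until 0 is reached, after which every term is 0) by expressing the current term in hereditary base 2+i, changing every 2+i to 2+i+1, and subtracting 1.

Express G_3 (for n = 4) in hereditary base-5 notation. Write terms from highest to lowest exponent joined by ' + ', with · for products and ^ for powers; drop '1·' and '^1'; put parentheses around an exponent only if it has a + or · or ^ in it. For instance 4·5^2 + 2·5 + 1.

4 —HB2→ 2^2 —bump→ 3^3 = 27 —(−1)→ 26
26 —HB3→ 2·3^2 + 2·3 + 2 —bump→ 2·4^2 + 2·4 + 2 = 42 —(−1)→ 41
41 —HB4→ 2·4^2 + 2·4 + 1 —bump→ 2·5^2 + 2·5 + 1 = 61 —(−1)→ 60
60 —HB5→ 2·5^2 + 2·5 —bump→ 2·6^2 + 2·6 = 84 —(−1)→ 83

2·5^2 + 2·5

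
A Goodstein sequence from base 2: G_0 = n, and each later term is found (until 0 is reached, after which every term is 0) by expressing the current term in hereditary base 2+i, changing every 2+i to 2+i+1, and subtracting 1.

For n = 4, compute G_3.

60

(0) 4|_2 = 2^2 ↦ 3^3|_3 = 27 ⇒ 26
(1) 26|_3 = 2·3^2 + 2·3 + 2 ↦ 2·4^2 + 2·4 + 2|_4 = 42 ⇒ 41
(2) 41|_4 = 2·4^2 + 2·4 + 1 ↦ 2·5^2 + 2·5 + 1|_5 = 61 ⇒ 60
(3) 60|_5 = 2·5^2 + 2·5 ↦ 2·6^2 + 2·6|_6 = 84 ⇒ 83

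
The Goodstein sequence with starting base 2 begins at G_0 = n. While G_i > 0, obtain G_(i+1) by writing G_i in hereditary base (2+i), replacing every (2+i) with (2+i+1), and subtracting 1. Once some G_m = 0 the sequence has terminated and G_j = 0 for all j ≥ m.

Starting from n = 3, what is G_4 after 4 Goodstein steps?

1

base 2: 3 = 2 + 1; at 3: 3 + 1 = 4; next = 3
base 3: 3 = 3; at 4: 4 = 4; next = 3
base 4: 3 = 3; at 5: 3 = 3; next = 2
base 5: 2 = 2; at 6: 2 = 2; next = 1
base 6: 1 = 1; at 7: 1 = 1; next = 0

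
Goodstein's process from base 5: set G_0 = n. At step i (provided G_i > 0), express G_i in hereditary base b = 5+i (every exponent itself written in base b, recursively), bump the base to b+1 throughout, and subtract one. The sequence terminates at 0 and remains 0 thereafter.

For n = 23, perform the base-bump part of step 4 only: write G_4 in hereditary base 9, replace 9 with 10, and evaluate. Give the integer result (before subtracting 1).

38

(0) 23|_5 = 4·5 + 3 ↦ 4·6 + 3|_6 = 27 ⇒ 26
(1) 26|_6 = 4·6 + 2 ↦ 4·7 + 2|_7 = 30 ⇒ 29
(2) 29|_7 = 4·7 + 1 ↦ 4·8 + 1|_8 = 33 ⇒ 32
(3) 32|_8 = 4·8 ↦ 4·9|_9 = 36 ⇒ 35
(4) 35|_9 = 3·9 + 8 ↦ 3·10 + 8|_10 = 38 ⇒ 37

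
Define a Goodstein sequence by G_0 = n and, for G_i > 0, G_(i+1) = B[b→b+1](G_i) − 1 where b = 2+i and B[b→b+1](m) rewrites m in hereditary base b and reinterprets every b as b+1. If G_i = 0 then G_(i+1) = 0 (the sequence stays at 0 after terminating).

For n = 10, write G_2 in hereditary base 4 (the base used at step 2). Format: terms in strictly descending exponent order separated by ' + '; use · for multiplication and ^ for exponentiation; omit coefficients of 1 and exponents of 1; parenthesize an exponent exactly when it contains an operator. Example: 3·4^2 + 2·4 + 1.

4^(4 + 1) + 1

G_0=10  [base 2] 2^(2 + 1) + 2  →[2↦3]→  3^(3 + 1) + 3 = 84  −1 ⇒ G_1=83
G_1=83  [base 3] 3^(3 + 1) + 2  →[3↦4]→  4^(4 + 1) + 2 = 1026  −1 ⇒ G_2=1025
G_2=1025  [base 4] 4^(4 + 1) + 1  →[4↦5]→  5^(5 + 1) + 1 = 15626  −1 ⇒ G_3=15625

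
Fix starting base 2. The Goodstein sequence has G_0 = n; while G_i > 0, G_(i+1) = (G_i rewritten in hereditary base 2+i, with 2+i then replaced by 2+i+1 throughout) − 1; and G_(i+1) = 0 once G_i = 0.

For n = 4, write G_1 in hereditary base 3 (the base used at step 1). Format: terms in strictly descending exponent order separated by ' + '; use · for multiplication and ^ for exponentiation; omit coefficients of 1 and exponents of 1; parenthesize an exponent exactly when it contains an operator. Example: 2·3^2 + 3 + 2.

2·3^2 + 2·3 + 2

base 2: 4 = 2^2; at 3: 3^3 = 27; next = 26
base 3: 26 = 2·3^2 + 2·3 + 2; at 4: 2·4^2 + 2·4 + 2 = 42; next = 41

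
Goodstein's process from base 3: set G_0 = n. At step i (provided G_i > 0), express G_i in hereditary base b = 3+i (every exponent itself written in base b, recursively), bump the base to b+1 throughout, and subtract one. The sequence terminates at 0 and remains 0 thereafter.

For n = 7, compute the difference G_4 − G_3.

[0] 7 ≡ 2·3 + 1 (base 3). Lift 4: 9. −1: 8.
[1] 8 ≡ 2·4 (base 4). Lift 5: 10. −1: 9.
[2] 9 ≡ 5 + 4 (base 5). Lift 6: 10. −1: 9.
[3] 9 ≡ 6 + 3 (base 6). Lift 7: 10. −1: 9.

0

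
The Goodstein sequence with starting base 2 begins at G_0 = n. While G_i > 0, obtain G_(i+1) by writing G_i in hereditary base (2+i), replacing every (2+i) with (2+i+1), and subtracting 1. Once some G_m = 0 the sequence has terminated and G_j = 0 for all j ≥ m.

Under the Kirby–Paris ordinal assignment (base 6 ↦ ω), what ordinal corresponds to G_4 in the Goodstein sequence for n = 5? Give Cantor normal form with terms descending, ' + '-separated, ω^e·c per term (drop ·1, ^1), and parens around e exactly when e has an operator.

[0] 5 ≡ 2^2 + 1 (base 2). Lift 3: 28. −1: 27.
[1] 27 ≡ 3^3 (base 3). Lift 4: 256. −1: 255.
[2] 255 ≡ 3·4^3 + 3·4^2 + 3·4 + 3 (base 4). Lift 5: 468. −1: 467.
[3] 467 ≡ 3·5^3 + 3·5^2 + 3·5 + 2 (base 5). Lift 6: 776. −1: 775.
[4] 775 ≡ 3·6^3 + 3·6^2 + 3·6 + 1 (base 6). Lift 7: 1198. −1: 1197.

ω^3·3 + ω^2·3 + ω·3 + 1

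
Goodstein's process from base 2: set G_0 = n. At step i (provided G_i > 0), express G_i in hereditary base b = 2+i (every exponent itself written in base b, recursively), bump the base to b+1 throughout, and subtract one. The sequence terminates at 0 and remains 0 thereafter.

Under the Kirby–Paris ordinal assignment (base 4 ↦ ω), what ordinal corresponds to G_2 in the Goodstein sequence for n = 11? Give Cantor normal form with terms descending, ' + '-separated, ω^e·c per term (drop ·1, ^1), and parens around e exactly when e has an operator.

G_0 = 11. HB_2(11) = 2^(2 + 1) + 2 + 1. Bump = 85. G_1 = 84.
G_1 = 84. HB_3(84) = 3^(3 + 1) + 3. Bump = 1028. G_2 = 1027.
G_2 = 1027. HB_4(1027) = 4^(4 + 1) + 3. Bump = 15628. G_3 = 15627.

ω^(ω + 1) + 3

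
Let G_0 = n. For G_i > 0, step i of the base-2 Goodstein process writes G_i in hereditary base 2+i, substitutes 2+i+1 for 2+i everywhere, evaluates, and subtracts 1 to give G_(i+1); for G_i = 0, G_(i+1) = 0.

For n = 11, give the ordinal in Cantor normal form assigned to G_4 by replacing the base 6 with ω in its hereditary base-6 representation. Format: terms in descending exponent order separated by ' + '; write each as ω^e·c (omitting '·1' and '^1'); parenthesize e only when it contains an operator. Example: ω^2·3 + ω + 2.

ω^(ω + 1) + 1

G_0=11  [base 2] 2^(2 + 1) + 2 + 1  →[2↦3]→  3^(3 + 1) + 3 + 1 = 85  −1 ⇒ G_1=84
G_1=84  [base 3] 3^(3 + 1) + 3  →[3↦4]→  4^(4 + 1) + 4 = 1028  −1 ⇒ G_2=1027
G_2=1027  [base 4] 4^(4 + 1) + 3  →[4↦5]→  5^(5 + 1) + 3 = 15628  −1 ⇒ G_3=15627
G_3=15627  [base 5] 5^(5 + 1) + 2  →[5↦6]→  6^(6 + 1) + 2 = 279938  −1 ⇒ G_4=279937
G_4=279937  [base 6] 6^(6 + 1) + 1  →[6↦7]→  7^(7 + 1) + 1 = 5764802  −1 ⇒ G_5=5764801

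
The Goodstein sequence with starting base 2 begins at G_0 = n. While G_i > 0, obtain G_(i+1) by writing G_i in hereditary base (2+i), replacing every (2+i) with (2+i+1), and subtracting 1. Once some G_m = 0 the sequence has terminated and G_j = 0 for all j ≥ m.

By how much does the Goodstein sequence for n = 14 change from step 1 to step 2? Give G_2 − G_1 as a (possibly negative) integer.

i=0: 14 = 2^(2 + 1) + 2^2 + 2 (b=2); 2→3: 3^(3 + 1) + 3^3 + 3 = 111; 111−1 = 110
i=1: 110 = 3^(3 + 1) + 3^3 + 2 (b=3); 3→4: 4^(4 + 1) + 4^4 + 2 = 1282; 1282−1 = 1281

1171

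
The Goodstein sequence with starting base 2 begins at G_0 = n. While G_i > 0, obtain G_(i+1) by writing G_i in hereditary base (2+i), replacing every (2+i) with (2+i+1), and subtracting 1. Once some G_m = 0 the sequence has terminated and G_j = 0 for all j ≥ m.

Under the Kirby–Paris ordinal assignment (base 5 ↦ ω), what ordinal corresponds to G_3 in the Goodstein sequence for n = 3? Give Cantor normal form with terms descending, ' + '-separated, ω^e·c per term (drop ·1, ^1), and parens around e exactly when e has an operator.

i=0: 3 = 2 + 1 (b=2); 2→3: 3 + 1 = 4; 4−1 = 3
i=1: 3 = 3 (b=3); 3→4: 4 = 4; 4−1 = 3
i=2: 3 = 3 (b=4); 4→5: 3 = 3; 3−1 = 2

2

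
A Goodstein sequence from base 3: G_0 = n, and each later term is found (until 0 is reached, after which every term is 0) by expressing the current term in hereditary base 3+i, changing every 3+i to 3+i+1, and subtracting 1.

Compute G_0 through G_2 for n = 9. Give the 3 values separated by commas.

9 —HB3→ 3^2 —bump→ 4^2 = 16 —(−1)→ 15
15 —HB4→ 3·4 + 3 —bump→ 3·5 + 3 = 18 —(−1)→ 17

9, 15, 17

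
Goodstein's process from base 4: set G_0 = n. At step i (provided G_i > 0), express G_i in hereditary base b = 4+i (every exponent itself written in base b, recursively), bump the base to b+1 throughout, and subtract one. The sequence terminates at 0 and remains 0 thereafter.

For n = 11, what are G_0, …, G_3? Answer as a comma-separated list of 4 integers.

step 0: 11 = 2·4 + 3; sub 5 for 4: 2·5 + 3; = 13; G_1 = 13−1 = 12
step 1: 12 = 2·5 + 2; sub 6 for 5: 2·6 + 2; = 14; G_2 = 14−1 = 13
step 2: 13 = 2·6 + 1; sub 7 for 6: 2·7 + 1; = 15; G_3 = 15−1 = 14

11, 12, 13, 14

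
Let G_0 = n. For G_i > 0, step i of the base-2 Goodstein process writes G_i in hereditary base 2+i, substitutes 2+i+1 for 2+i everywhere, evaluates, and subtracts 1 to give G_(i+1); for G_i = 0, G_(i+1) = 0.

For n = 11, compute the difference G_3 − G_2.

G_0 = 11. HB_2(11) = 2^(2 + 1) + 2 + 1. Bump = 85. G_1 = 84.
G_1 = 84. HB_3(84) = 3^(3 + 1) + 3. Bump = 1028. G_2 = 1027.
G_2 = 1027. HB_4(1027) = 4^(4 + 1) + 3. Bump = 15628. G_3 = 15627.

14600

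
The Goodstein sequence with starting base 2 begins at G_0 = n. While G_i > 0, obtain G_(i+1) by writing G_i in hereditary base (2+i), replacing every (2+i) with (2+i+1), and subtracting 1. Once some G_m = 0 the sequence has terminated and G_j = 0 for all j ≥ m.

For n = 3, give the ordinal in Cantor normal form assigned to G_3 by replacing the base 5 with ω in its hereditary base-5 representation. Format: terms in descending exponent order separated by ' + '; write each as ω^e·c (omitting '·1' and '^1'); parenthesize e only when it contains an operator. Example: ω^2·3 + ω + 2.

[0] 3 ≡ 2 + 1 (base 2). Lift 3: 4. −1: 3.
[1] 3 ≡ 3 (base 3). Lift 4: 4. −1: 3.
[2] 3 ≡ 3 (base 4). Lift 5: 3. −1: 2.
[3] 2 ≡ 2 (base 5). Lift 6: 2. −1: 1.

2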